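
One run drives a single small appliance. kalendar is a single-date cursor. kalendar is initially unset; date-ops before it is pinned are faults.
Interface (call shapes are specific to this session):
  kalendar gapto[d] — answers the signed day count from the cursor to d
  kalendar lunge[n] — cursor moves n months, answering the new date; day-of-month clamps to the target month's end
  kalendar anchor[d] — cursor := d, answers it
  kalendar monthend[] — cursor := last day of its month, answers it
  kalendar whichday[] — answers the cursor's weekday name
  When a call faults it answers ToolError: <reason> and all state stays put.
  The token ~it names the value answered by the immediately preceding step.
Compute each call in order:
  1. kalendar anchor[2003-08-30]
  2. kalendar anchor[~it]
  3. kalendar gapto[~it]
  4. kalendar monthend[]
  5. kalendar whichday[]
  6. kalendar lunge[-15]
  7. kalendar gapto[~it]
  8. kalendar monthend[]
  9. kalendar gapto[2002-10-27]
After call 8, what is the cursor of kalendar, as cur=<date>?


Answer: cur=2002-05-31

Derivation:
>>> kalendar anchor d→2003-08-30
:: 2003-08-30
>>> kalendar anchor d→~it
:: 2003-08-30
>>> kalendar gapto d→~it
:: 0
>>> kalendar monthend
:: 2003-08-31
>>> kalendar whichday
:: Sunday
>>> kalendar lunge n→-15
:: 2002-05-31
>>> kalendar gapto d→~it
:: 0
>>> kalendar monthend
:: 2002-05-31
>>> kalendar gapto d→2002-10-27
:: 149


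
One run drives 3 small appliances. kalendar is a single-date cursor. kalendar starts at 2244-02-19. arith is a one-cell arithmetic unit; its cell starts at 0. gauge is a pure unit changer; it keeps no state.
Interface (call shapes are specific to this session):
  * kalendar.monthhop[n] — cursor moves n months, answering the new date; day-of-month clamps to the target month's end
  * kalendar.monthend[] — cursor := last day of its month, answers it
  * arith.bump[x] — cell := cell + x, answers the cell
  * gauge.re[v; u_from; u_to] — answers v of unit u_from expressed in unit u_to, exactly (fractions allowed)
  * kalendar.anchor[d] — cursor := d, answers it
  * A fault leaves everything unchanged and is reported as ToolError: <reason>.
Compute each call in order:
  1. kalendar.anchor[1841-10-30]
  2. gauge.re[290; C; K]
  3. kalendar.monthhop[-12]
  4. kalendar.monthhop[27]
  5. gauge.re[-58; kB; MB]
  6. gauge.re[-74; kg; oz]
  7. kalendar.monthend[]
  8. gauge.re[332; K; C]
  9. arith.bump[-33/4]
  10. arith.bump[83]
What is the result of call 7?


~$ anchor d='1841-10-30'
  1841-10-30
~$ re v='290' u_from='C' u_to='K'
  11263/20
~$ monthhop n='-12'
  1840-10-30
~$ monthhop n='27'
  1843-01-30
~$ re v='-58' u_from='kB' u_to='MB'
  -29/500
~$ re v='-74' u_from='kg' u_to='oz'
  -118400000000/45359237
~$ monthend
  1843-01-31
~$ re v='332' u_from='K' u_to='C'
  1177/20
~$ bump x='-33/4'
  -33/4
~$ bump x='83'
  299/4

Answer: 1843-01-31


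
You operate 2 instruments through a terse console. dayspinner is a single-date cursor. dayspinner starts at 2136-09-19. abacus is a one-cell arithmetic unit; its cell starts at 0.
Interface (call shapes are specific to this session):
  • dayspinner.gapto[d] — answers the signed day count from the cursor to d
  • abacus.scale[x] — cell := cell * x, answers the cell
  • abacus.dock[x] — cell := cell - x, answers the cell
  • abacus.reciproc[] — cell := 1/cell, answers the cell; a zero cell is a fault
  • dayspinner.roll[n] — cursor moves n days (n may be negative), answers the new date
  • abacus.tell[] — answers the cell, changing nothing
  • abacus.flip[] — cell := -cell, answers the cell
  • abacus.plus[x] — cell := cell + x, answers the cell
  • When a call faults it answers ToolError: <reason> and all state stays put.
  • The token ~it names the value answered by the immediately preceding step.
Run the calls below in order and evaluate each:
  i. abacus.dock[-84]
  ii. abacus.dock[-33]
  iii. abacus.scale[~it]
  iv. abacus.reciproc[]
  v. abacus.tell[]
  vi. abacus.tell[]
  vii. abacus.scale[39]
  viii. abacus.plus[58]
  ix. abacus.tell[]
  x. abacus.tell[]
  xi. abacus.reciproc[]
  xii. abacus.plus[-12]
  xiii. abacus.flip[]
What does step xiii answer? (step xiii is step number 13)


Answer: 243957/20359

Derivation:
Act: abacus.dock[-84]
Obs: 84
Act: abacus.dock[-33]
Obs: 117
Act: abacus.scale[~it]
Obs: 13689
Act: abacus.reciproc[]
Obs: 1/13689
Act: abacus.tell[]
Obs: 1/13689
Act: abacus.tell[]
Obs: 1/13689
Act: abacus.scale[39]
Obs: 1/351
Act: abacus.plus[58]
Obs: 20359/351
Act: abacus.tell[]
Obs: 20359/351
Act: abacus.tell[]
Obs: 20359/351
Act: abacus.reciproc[]
Obs: 351/20359
Act: abacus.plus[-12]
Obs: -243957/20359
Act: abacus.flip[]
Obs: 243957/20359


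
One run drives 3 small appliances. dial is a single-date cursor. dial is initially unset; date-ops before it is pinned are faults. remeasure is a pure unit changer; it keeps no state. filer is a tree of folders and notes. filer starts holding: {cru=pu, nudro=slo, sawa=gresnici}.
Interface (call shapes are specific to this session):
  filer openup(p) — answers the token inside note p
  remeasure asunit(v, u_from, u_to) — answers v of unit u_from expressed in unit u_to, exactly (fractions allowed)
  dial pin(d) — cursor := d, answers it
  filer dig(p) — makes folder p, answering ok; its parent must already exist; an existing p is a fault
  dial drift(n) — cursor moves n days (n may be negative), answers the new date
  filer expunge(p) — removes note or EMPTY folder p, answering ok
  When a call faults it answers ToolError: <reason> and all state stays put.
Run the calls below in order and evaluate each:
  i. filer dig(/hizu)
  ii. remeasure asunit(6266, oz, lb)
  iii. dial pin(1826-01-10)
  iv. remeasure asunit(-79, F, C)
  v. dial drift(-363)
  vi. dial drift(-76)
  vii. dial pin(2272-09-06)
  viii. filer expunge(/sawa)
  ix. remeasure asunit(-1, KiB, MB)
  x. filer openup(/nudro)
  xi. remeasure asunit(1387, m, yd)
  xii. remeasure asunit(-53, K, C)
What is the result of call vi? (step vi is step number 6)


Answer: 1824-10-28

Derivation:
Act: filer dig[p→/hizu]
Obs: ok
Act: remeasure asunit[v→6266; u_from→oz; u_to→lb]
Obs: 3133/8
Act: dial pin[d→1826-01-10]
Obs: 1826-01-10
Act: remeasure asunit[v→-79; u_from→F; u_to→C]
Obs: -185/3
Act: dial drift[n→-363]
Obs: 1825-01-12
Act: dial drift[n→-76]
Obs: 1824-10-28
Act: dial pin[d→2272-09-06]
Obs: 2272-09-06
Act: filer expunge[p→/sawa]
Obs: ok
Act: remeasure asunit[v→-1; u_from→KiB; u_to→MB]
Obs: -16/15625
Act: filer openup[p→/nudro]
Obs: slo
Act: remeasure asunit[v→1387; u_from→m; u_to→yd]
Obs: 1733750/1143
Act: remeasure asunit[v→-53; u_from→K; u_to→C]
Obs: -6523/20


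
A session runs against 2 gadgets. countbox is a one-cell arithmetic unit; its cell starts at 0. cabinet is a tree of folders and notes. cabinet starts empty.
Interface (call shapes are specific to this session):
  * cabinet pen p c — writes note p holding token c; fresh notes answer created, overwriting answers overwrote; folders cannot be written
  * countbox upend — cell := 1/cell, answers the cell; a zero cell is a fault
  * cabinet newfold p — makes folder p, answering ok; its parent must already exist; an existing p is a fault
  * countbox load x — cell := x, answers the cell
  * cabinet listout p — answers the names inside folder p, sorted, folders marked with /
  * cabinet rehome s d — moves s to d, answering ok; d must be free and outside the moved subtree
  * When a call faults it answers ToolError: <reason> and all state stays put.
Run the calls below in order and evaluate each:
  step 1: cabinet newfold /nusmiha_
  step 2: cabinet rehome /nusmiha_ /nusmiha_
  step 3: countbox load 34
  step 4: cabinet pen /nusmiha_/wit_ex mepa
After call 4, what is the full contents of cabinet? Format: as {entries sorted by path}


→ cabinet newfold(p→/nusmiha_)
← ok
→ cabinet rehome(s→/nusmiha_, d→/nusmiha_)
← ToolError: exists
→ countbox load(x→34)
← 34
→ cabinet pen(p→/nusmiha_/wit_ex, c→mepa)
← created

Answer: {nusmiha_/, nusmiha_/wit_ex=mepa}


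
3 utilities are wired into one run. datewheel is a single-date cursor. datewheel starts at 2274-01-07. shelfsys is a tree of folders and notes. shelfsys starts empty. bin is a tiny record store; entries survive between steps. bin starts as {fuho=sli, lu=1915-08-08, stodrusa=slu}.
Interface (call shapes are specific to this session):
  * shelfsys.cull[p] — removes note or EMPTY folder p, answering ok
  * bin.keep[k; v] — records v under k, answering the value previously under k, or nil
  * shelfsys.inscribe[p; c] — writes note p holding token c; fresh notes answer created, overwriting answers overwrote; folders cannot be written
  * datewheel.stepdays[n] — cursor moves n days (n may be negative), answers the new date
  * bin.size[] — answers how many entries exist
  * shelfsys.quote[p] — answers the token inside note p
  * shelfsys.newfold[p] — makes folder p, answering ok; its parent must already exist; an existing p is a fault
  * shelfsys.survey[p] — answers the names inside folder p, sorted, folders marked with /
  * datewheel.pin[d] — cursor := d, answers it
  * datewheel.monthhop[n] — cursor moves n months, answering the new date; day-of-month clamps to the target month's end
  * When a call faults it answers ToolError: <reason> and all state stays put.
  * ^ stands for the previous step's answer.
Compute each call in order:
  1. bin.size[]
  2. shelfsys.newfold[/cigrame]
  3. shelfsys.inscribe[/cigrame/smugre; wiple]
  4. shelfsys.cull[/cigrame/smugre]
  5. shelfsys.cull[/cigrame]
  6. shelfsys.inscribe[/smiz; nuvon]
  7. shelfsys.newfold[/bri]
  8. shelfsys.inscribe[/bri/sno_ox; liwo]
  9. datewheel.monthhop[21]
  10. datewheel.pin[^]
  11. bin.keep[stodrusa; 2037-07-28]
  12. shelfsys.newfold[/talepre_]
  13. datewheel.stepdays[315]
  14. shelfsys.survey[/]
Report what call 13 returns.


Next I call bin.size, → 3.
I call shelfsys.newfold(p→/cigrame), which returns ok.
Now I run shelfsys.inscribe(p→/cigrame/smugre, c→wiple), yielding created.
I run shelfsys.cull(p→/cigrame/smugre), which returns ok.
Invoking shelfsys.cull(p→/cigrame), → ok.
Using shelfsys.inscribe(p→/smiz, c→nuvon), yielding created.
Now I run shelfsys.newfold(p→/bri), and see ok.
I invoke shelfsys.inscribe(p→/bri/sno_ox, c→liwo), → created.
I run datewheel.monthhop(n→21), which returns 2275-10-07.
Calling datewheel.pin(d→^), giving 2275-10-07.
I invoke bin.keep(k→stodrusa, v→2037-07-28), yielding slu.
Next I call shelfsys.newfold(p→/talepre_), which returns ok.
Calling datewheel.stepdays(n→315), yielding 2276-08-17.
I call shelfsys.survey(p→/), giving [bri/, smiz, talepre_/].

Answer: 2276-08-17


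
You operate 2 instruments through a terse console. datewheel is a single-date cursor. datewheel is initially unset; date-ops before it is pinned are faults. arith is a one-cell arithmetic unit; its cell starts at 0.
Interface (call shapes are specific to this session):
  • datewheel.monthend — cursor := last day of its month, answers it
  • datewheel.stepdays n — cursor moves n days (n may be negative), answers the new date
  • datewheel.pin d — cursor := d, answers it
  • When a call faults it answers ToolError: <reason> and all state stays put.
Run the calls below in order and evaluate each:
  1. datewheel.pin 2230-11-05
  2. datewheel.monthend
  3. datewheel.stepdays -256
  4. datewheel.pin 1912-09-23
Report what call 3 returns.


Do: datewheel.pin[d→2230-11-05]
See: 2230-11-05
Do: datewheel.monthend[]
See: 2230-11-30
Do: datewheel.stepdays[n→-256]
See: 2230-03-19
Do: datewheel.pin[d→1912-09-23]
See: 1912-09-23

Answer: 2230-03-19


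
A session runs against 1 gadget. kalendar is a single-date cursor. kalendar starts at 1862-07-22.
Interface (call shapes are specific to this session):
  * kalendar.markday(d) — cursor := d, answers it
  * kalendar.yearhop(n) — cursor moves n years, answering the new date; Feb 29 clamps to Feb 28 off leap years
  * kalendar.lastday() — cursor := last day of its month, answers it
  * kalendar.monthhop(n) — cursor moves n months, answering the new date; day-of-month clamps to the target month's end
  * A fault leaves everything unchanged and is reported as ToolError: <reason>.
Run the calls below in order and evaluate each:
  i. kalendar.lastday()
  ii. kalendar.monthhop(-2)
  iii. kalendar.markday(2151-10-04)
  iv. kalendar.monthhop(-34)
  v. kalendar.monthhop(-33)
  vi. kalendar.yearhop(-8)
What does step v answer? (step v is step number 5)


Answer: 2146-03-04

Derivation:
Then kalendar.lastday(), and see 1862-07-31.
Then kalendar.monthhop(n: -2), and see 1862-05-31.
I try kalendar.markday(d: 2151-10-04): 2151-10-04.
Now I run kalendar.monthhop(n: -34), yielding 2148-12-04.
I try kalendar.monthhop(n: -33), and see 2146-03-04.
I use kalendar.yearhop(n: -8): 2138-03-04.


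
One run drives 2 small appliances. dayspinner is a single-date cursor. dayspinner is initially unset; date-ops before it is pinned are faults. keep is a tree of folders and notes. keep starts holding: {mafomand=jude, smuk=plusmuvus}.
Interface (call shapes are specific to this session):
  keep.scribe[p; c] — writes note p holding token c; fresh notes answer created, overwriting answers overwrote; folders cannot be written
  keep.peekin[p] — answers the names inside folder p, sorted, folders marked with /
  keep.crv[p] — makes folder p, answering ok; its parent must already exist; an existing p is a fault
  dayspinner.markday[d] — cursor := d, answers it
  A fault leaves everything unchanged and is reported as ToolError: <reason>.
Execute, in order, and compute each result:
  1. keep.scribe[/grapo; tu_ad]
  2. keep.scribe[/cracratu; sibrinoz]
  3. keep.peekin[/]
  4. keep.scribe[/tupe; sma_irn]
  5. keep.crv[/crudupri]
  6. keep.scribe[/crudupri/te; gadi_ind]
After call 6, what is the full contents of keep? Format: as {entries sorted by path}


>> keep.scribe(p=/grapo, c=tu_ad)
<< created
>> keep.scribe(p=/cracratu, c=sibrinoz)
<< created
>> keep.peekin(p=/)
<< [cracratu, grapo, mafomand, smuk]
>> keep.scribe(p=/tupe, c=sma_irn)
<< created
>> keep.crv(p=/crudupri)
<< ok
>> keep.scribe(p=/crudupri/te, c=gadi_ind)
<< created

Answer: {cracratu=sibrinoz, crudupri/, crudupri/te=gadi_ind, grapo=tu_ad, mafomand=jude, smuk=plusmuvus, tupe=sma_irn}


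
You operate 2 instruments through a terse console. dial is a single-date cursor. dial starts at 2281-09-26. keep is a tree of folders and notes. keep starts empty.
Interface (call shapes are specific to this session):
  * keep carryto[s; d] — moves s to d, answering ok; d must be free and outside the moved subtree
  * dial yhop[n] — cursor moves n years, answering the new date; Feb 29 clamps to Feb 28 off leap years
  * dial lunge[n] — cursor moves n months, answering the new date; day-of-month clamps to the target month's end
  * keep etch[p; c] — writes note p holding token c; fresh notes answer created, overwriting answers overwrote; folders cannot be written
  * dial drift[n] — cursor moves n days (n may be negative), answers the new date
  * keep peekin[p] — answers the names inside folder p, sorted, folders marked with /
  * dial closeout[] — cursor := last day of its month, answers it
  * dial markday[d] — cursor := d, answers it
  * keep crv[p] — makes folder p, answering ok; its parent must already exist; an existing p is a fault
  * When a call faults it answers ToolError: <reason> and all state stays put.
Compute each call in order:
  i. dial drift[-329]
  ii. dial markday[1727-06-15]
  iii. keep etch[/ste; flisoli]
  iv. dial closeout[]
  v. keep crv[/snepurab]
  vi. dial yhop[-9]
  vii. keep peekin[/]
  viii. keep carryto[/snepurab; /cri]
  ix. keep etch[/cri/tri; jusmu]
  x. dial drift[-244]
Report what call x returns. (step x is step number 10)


Answer: 1717-10-29

Derivation:
==> dial drift(n→-329)
<== 2280-11-01
==> dial markday(d→1727-06-15)
<== 1727-06-15
==> keep etch(p→/ste, c→flisoli)
<== created
==> dial closeout()
<== 1727-06-30
==> keep crv(p→/snepurab)
<== ok
==> dial yhop(n→-9)
<== 1718-06-30
==> keep peekin(p→/)
<== [snepurab/, ste]
==> keep carryto(s→/snepurab, d→/cri)
<== ok
==> keep etch(p→/cri/tri, c→jusmu)
<== created
==> dial drift(n→-244)
<== 1717-10-29


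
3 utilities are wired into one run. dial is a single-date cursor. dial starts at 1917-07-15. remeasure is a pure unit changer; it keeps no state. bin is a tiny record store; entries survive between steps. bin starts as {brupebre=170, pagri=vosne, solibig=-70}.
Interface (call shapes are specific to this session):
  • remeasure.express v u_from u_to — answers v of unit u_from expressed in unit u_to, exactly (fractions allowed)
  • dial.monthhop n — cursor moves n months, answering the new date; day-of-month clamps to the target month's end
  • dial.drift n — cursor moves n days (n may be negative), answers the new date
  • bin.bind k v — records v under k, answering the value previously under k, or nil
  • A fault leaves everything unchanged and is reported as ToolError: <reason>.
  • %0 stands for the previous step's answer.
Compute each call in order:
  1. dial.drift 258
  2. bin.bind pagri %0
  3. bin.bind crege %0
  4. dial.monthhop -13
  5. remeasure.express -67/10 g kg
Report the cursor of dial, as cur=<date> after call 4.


Answer: cur=1917-02-28

Derivation:
CALL drift[n: 258]
RET  1918-03-30
CALL bind[k: pagri; v: %0]
RET  vosne
CALL bind[k: crege; v: %0]
RET  nil
CALL monthhop[n: -13]
RET  1917-02-28
CALL express[v: -67/10; u_from: g; u_to: kg]
RET  -67/10000


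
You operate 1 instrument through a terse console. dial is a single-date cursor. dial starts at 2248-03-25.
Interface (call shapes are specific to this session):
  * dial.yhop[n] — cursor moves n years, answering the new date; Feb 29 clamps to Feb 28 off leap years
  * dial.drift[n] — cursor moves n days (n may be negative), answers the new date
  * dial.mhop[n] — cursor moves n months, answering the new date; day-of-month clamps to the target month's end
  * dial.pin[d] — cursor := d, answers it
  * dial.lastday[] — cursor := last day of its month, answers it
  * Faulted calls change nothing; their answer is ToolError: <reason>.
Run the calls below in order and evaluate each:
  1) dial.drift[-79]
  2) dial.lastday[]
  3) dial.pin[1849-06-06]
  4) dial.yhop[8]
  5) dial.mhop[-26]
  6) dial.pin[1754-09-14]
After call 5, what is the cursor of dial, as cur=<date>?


Answer: cur=1855-04-06

Derivation:
# dial.drift(n→-79) ~> 2248-01-06
# dial.lastday() ~> 2248-01-31
# dial.pin(d→1849-06-06) ~> 1849-06-06
# dial.yhop(n→8) ~> 1857-06-06
# dial.mhop(n→-26) ~> 1855-04-06
# dial.pin(d→1754-09-14) ~> 1754-09-14


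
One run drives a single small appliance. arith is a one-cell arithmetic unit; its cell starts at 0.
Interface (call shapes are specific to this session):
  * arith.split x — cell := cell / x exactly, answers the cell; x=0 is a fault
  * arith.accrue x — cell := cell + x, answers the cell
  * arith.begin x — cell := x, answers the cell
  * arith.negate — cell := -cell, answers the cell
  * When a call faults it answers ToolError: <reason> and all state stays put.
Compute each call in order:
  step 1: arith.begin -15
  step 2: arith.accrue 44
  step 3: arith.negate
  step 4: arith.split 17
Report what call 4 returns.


Answer: -29/17

Derivation:
[in] arith.begin -15
= -15
[in] arith.accrue 44
= 29
[in] arith.negate
= -29
[in] arith.split 17
= -29/17


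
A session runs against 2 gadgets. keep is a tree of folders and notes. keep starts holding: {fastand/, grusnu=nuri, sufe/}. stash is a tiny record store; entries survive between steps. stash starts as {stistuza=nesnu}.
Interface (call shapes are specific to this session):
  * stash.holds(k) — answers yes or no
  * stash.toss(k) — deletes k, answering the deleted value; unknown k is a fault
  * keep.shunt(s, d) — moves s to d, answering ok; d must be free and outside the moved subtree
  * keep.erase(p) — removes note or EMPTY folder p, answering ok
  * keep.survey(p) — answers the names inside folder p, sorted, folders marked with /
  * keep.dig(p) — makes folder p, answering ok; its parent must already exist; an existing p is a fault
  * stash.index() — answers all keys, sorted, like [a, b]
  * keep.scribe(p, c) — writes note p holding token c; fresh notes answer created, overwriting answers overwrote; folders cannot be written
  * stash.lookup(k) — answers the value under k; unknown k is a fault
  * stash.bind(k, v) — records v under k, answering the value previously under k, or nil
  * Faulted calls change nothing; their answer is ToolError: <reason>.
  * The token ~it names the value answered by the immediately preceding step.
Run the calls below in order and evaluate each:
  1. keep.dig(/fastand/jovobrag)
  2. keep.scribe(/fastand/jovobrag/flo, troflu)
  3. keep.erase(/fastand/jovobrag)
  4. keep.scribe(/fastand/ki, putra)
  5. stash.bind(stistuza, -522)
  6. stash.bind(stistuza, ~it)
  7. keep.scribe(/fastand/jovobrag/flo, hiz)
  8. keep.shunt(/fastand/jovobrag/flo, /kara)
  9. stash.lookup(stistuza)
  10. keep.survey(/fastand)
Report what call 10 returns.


> keep.dig p→/fastand/jovobrag
[out] ok
> keep.scribe p→/fastand/jovobrag/flo c→troflu
[out] created
> keep.erase p→/fastand/jovobrag
[out] ToolError: not empty
> keep.scribe p→/fastand/ki c→putra
[out] created
> stash.bind k→stistuza v→-522
[out] nesnu
> stash.bind k→stistuza v→~it
[out] -522
> keep.scribe p→/fastand/jovobrag/flo c→hiz
[out] overwrote
> keep.shunt s→/fastand/jovobrag/flo d→/kara
[out] ok
> stash.lookup k→stistuza
[out] nesnu
> keep.survey p→/fastand
[out] [jovobrag/, ki]

Answer: [jovobrag/, ki]


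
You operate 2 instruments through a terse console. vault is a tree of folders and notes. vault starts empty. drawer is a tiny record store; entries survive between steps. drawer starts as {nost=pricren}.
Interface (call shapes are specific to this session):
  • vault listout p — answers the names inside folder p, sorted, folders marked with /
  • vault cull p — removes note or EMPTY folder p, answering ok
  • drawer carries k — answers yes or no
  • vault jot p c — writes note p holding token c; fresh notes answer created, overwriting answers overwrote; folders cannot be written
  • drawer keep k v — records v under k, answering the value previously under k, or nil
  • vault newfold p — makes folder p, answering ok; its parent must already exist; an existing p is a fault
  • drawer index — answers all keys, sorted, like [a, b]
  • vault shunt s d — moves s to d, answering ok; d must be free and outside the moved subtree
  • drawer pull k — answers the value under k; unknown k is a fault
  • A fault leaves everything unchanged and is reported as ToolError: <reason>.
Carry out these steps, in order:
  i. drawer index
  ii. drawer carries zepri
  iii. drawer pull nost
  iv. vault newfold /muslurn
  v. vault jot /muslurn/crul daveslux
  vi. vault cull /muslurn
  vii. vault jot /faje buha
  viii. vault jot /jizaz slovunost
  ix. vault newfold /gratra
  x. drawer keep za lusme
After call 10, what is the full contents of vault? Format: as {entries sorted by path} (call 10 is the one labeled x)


Answer: {faje=buha, gratra/, jizaz=slovunost, muslurn/, muslurn/crul=daveslux}

Derivation:
~$ drawer index
  [nost]
~$ drawer carries k='zepri'
  no
~$ drawer pull k='nost'
  pricren
~$ vault newfold p='/muslurn'
  ok
~$ vault jot p='/muslurn/crul' c='daveslux'
  created
~$ vault cull p='/muslurn'
  ToolError: not empty
~$ vault jot p='/faje' c='buha'
  created
~$ vault jot p='/jizaz' c='slovunost'
  created
~$ vault newfold p='/gratra'
  ok
~$ drawer keep k='za' v='lusme'
  nil


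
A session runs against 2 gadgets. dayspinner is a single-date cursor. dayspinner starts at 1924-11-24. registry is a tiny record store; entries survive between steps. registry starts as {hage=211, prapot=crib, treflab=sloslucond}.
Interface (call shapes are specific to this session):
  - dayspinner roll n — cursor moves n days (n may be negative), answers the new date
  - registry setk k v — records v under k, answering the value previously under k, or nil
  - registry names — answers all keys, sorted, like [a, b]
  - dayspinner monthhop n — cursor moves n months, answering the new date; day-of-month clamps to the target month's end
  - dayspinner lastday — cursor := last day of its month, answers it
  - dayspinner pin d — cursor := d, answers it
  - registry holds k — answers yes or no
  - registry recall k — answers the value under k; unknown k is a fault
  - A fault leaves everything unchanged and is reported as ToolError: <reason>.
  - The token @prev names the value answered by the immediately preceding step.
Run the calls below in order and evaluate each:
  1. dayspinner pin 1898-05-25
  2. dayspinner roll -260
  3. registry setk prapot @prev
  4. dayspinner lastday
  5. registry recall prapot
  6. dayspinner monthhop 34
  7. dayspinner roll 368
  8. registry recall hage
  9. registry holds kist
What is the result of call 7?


Answer: 1901-08-02

Derivation:
Using dayspinner pin passing 1898-05-25, and get 1898-05-25.
Using dayspinner roll passing -260, — result: 1897-09-07.
I invoke registry setk passing prapot, @prev, and see crib.
I run dayspinner lastday, — result: 1897-09-30.
Invoking registry recall passing prapot, and see 1897-09-07.
I run dayspinner monthhop passing 34, → 1900-07-30.
I call dayspinner roll passing 368: 1901-08-02.
Next I call registry recall passing hage, → 211.
I use registry holds passing kist, and get no.


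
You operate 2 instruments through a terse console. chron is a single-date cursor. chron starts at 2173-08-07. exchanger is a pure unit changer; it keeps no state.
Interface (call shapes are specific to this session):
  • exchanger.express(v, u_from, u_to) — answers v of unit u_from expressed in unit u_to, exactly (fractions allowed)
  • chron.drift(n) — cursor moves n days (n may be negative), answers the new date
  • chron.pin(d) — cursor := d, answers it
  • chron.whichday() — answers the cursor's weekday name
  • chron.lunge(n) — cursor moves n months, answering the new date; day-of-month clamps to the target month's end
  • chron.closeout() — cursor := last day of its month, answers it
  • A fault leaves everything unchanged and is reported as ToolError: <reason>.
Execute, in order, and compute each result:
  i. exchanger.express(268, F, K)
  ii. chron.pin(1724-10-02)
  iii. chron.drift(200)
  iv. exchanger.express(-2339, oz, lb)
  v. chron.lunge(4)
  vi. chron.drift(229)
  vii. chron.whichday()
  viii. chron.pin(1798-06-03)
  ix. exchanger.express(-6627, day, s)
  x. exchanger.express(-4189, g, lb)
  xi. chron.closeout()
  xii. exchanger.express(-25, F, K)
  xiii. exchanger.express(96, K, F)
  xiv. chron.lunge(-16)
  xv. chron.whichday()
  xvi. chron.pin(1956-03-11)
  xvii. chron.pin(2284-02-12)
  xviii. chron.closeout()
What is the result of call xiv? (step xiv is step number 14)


Answer: 1797-02-28

Derivation:
% exchanger.express(v=268, u_from=F, u_to=K) ~> 72767/180
% chron.pin(d=1724-10-02) ~> 1724-10-02
% chron.drift(n=200) ~> 1725-04-20
% exchanger.express(v=-2339, u_from=oz, u_to=lb) ~> -2339/16
% chron.lunge(n=4) ~> 1725-08-20
% chron.drift(n=229) ~> 1726-04-06
% chron.whichday() ~> Saturday
% chron.pin(d=1798-06-03) ~> 1798-06-03
% exchanger.express(v=-6627, u_from=day, u_to=s) ~> -572572800
% exchanger.express(v=-4189, u_from=g, u_to=lb) ~> -418900000/45359237
% chron.closeout() ~> 1798-06-30
% exchanger.express(v=-25, u_from=F, u_to=K) ~> 14489/60
% exchanger.express(v=96, u_from=K, u_to=F) ~> -28687/100
% chron.lunge(n=-16) ~> 1797-02-28
% chron.whichday() ~> Tuesday
% chron.pin(d=1956-03-11) ~> 1956-03-11
% chron.pin(d=2284-02-12) ~> 2284-02-12
% chron.closeout() ~> 2284-02-29


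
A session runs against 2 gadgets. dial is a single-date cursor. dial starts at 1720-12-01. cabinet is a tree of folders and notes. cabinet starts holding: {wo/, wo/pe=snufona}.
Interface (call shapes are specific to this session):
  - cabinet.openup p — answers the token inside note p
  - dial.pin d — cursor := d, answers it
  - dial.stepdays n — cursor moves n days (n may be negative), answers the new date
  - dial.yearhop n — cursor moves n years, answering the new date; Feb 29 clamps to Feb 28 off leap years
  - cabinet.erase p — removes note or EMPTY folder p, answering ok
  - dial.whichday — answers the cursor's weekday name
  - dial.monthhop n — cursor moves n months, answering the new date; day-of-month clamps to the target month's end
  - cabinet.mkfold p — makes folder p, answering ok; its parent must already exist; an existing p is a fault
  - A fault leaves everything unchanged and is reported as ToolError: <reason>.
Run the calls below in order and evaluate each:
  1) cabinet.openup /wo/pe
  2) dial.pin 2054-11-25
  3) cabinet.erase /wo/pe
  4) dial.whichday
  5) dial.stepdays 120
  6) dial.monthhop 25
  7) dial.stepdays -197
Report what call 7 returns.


Answer: 2056-10-10

Derivation:
I run cabinet.openup using /wo/pe, — result: snufona.
I use dial.pin using 2054-11-25, → 2054-11-25.
Then cabinet.erase using /wo/pe, — result: ok.
Now I run dial.whichday(), and see Wednesday.
Calling dial.stepdays using 120, → 2055-03-25.
Next I call dial.monthhop using 25, → 2057-04-25.
Then dial.stepdays using -197: 2056-10-10.


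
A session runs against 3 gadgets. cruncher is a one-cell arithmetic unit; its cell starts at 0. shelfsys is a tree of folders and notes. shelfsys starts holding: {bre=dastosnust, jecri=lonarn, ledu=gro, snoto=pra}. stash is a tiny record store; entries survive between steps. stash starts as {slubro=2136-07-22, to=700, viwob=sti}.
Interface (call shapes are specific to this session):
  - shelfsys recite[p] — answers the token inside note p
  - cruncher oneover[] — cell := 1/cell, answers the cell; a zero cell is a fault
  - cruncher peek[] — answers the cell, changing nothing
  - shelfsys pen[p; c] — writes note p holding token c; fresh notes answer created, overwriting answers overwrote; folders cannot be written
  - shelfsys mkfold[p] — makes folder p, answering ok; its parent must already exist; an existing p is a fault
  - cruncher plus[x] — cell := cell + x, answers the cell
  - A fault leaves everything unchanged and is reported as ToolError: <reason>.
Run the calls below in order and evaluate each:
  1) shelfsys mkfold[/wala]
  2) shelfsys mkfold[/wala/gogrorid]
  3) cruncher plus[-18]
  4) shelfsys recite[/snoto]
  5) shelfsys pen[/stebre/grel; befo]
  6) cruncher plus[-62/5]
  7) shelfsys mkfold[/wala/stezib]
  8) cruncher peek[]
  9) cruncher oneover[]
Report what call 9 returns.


Answer: -5/152

Derivation:
>> shelfsys mkfold(p=/wala)
<< ok
>> shelfsys mkfold(p=/wala/gogrorid)
<< ok
>> cruncher plus(x=-18)
<< -18
>> shelfsys recite(p=/snoto)
<< pra
>> shelfsys pen(p=/stebre/grel, c=befo)
<< ToolError: no parent
>> cruncher plus(x=-62/5)
<< -152/5
>> shelfsys mkfold(p=/wala/stezib)
<< ok
>> cruncher peek()
<< -152/5
>> cruncher oneover()
<< -5/152


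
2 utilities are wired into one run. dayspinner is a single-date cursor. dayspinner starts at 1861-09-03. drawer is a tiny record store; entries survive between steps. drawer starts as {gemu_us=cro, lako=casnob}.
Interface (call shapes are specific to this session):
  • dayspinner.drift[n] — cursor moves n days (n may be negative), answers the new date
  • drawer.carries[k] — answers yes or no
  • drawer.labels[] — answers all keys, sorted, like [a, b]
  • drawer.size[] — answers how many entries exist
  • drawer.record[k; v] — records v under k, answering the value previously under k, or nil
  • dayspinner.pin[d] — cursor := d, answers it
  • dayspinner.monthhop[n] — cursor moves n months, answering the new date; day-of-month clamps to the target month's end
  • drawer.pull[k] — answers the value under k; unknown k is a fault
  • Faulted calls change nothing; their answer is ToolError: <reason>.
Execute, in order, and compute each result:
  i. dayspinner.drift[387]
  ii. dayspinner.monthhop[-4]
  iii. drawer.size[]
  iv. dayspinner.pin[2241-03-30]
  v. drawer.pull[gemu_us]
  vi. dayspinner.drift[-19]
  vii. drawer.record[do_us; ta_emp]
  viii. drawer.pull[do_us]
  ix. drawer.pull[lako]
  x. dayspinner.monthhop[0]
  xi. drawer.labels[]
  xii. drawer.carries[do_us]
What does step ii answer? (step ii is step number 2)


Answer: 1862-05-25

Derivation:
;; dayspinner.drift(387) : 1862-09-25
;; dayspinner.monthhop(-4) : 1862-05-25
;; drawer.size() : 2
;; dayspinner.pin(2241-03-30) : 2241-03-30
;; drawer.pull(gemu_us) : cro
;; dayspinner.drift(-19) : 2241-03-11
;; drawer.record(do_us, ta_emp) : nil
;; drawer.pull(do_us) : ta_emp
;; drawer.pull(lako) : casnob
;; dayspinner.monthhop(0) : 2241-03-11
;; drawer.labels() : [do_us, gemu_us, lako]
;; drawer.carries(do_us) : yes


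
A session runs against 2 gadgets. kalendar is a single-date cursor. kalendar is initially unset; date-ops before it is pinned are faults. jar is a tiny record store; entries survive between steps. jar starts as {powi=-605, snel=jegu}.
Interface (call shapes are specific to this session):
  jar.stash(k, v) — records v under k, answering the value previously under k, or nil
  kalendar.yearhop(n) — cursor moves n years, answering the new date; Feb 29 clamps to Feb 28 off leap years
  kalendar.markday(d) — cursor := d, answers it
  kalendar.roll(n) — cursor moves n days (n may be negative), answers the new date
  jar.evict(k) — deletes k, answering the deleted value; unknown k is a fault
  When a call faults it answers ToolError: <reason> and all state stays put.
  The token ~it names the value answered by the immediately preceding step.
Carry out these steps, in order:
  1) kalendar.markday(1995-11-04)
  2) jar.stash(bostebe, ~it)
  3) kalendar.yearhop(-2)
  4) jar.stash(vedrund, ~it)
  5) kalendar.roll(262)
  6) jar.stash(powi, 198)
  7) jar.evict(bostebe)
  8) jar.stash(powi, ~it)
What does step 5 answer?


==> markday(d='1995-11-04')
<== 1995-11-04
==> stash(k='bostebe', v='~it')
<== nil
==> yearhop(n='-2')
<== 1993-11-04
==> stash(k='vedrund', v='~it')
<== nil
==> roll(n='262')
<== 1994-07-24
==> stash(k='powi', v='198')
<== -605
==> evict(k='bostebe')
<== 1995-11-04
==> stash(k='powi', v='~it')
<== 198

Answer: 1994-07-24


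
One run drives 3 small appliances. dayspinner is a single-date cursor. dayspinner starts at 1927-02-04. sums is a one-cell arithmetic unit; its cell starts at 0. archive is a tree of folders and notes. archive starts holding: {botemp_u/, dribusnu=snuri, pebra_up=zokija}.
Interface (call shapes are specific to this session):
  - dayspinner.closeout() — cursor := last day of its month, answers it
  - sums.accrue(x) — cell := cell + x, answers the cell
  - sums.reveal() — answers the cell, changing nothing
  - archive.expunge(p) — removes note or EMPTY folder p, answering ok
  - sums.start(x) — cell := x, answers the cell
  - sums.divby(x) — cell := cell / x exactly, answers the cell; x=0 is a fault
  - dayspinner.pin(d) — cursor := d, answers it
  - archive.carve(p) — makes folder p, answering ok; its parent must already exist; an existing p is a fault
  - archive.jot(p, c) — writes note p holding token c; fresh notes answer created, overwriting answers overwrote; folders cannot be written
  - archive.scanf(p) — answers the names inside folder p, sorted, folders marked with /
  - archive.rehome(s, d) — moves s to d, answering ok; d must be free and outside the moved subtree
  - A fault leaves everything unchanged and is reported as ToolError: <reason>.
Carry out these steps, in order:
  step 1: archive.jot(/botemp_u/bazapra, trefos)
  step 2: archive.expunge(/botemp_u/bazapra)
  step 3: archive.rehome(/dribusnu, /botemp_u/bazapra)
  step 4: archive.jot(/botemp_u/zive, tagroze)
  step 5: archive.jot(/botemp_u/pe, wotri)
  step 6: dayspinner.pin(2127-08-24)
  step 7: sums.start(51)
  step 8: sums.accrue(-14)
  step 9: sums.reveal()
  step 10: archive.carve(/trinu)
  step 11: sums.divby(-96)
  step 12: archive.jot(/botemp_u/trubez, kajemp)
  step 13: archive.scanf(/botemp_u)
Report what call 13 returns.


Step: jot[p→/botemp_u/bazapra; c→trefos]
Result: created
Step: expunge[p→/botemp_u/bazapra]
Result: ok
Step: rehome[s→/dribusnu; d→/botemp_u/bazapra]
Result: ok
Step: jot[p→/botemp_u/zive; c→tagroze]
Result: created
Step: jot[p→/botemp_u/pe; c→wotri]
Result: created
Step: pin[d→2127-08-24]
Result: 2127-08-24
Step: start[x→51]
Result: 51
Step: accrue[x→-14]
Result: 37
Step: reveal[]
Result: 37
Step: carve[p→/trinu]
Result: ok
Step: divby[x→-96]
Result: -37/96
Step: jot[p→/botemp_u/trubez; c→kajemp]
Result: created
Step: scanf[p→/botemp_u]
Result: [bazapra, pe, trubez, zive]

Answer: [bazapra, pe, trubez, zive]


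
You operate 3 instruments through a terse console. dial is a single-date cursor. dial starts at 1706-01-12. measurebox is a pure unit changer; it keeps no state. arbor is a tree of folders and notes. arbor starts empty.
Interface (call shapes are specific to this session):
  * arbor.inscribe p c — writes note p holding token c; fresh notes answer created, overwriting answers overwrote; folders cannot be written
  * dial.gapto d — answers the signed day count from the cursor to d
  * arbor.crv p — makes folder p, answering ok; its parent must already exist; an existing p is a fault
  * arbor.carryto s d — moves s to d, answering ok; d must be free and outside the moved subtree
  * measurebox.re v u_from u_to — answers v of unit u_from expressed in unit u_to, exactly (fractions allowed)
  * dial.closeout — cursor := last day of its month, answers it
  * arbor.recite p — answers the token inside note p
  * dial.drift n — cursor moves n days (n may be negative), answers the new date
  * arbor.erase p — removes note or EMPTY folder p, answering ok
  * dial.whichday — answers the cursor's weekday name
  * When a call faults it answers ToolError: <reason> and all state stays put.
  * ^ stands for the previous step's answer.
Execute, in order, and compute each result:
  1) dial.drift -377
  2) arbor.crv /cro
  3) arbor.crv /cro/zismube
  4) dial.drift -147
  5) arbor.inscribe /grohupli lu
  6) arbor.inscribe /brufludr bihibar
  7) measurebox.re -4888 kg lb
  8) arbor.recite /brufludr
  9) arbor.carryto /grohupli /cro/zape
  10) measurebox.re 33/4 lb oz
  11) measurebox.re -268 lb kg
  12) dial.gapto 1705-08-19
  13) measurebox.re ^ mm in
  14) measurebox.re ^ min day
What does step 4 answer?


==> dial.drift(n='-377')
<== 1704-12-31
==> arbor.crv(p='/cro')
<== ok
==> arbor.crv(p='/cro/zismube')
<== ok
==> dial.drift(n='-147')
<== 1704-08-06
==> arbor.inscribe(p='/grohupli', c='lu')
<== created
==> arbor.inscribe(p='/brufludr', c='bihibar')
<== created
==> measurebox.re(v='-4888', u_from='kg', u_to='lb')
<== -488800000000/45359237
==> arbor.recite(p='/brufludr')
<== bihibar
==> arbor.carryto(s='/grohupli', d='/cro/zape')
<== ok
==> measurebox.re(v='33/4', u_from='lb', u_to='oz')
<== 132
==> measurebox.re(v='-268', u_from='lb', u_to='kg')
<== -3039068879/25000000
==> dial.gapto(d='1705-08-19')
<== 378
==> measurebox.re(v='^', u_from='mm', u_to='in')
<== 1890/127
==> measurebox.re(v='^', u_from='min', u_to='day')
<== 21/2032

Answer: 1704-08-06


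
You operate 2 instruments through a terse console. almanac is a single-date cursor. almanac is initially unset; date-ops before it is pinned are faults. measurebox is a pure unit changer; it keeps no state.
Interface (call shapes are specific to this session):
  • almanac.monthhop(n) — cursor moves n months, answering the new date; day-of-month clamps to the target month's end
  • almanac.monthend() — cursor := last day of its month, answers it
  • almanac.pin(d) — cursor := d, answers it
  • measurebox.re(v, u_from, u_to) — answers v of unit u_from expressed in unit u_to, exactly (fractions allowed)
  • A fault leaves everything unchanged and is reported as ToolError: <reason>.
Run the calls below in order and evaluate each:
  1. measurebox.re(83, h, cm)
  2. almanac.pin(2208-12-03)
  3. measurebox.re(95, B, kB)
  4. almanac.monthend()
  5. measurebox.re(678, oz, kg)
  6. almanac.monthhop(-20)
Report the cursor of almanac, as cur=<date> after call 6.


-> measurebox.re(v→83, u_from→h, u_to→cm)
<- ToolError: incompatible units
-> almanac.pin(d→2208-12-03)
<- 2208-12-03
-> measurebox.re(v→95, u_from→B, u_to→kB)
<- 19/200
-> almanac.monthend()
<- 2208-12-31
-> measurebox.re(v→678, u_from→oz, u_to→kg)
<- 15376781343/800000000
-> almanac.monthhop(n→-20)
<- 2207-04-30

Answer: cur=2207-04-30
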